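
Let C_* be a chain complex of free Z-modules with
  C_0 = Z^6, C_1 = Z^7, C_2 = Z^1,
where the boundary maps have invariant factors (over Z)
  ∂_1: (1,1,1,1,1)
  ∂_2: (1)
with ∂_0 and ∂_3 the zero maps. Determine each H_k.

H_0 ≅ Z,  H_1 ≅ Z,  H_2 = 0.

H_0: b_0 = 6 − 0 − 5 = 1; torsion from ∂_1 factors > 1: none. So H_0 ≅ Z.
H_1: b_1 = 7 − 5 − 1 = 1; torsion from ∂_2 factors > 1: none. So H_1 ≅ Z.
H_2: b_2 = 1 − 1 − 0 = 0; torsion from ∂_3 factors > 1: none. So H_2 ≅ 0.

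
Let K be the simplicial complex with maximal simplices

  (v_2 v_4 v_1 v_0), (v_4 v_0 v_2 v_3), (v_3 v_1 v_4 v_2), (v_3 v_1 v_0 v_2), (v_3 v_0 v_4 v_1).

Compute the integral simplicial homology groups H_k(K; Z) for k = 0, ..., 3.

Fix the vertex order v_0 < v_1 < v_2 < v_3 < v_4 and write every simplex with vertices in increasing order. Then dim K = 3 and the simplices of K are:

  0-simplices (5): [v_0], [v_1], [v_2], [v_3], [v_4]
  1-simplices (10): [v_0,v_1], [v_0,v_2], [v_0,v_3], [v_0,v_4], [v_1,v_2], [v_1,v_3], [v_1,v_4], [v_2,v_3], [v_2,v_4], [v_3,v_4]
  2-simplices (10): [v_0,v_1,v_2], [v_0,v_1,v_3], [v_0,v_1,v_4], [v_0,v_2,v_3], [v_0,v_2,v_4], [v_0,v_3,v_4], [v_1,v_2,v_3], [v_1,v_2,v_4], [v_1,v_3,v_4], [v_2,v_3,v_4]
  3-simplices (5): [v_0,v_1,v_2,v_3], [v_0,v_1,v_2,v_4], [v_0,v_1,v_3,v_4], [v_0,v_2,v_3,v_4], [v_1,v_2,v_3,v_4]

giving chain groups C_0 ≅ Z^5, C_1 ≅ Z^10, C_2 ≅ Z^10, C_3 ≅ Z^5.

The boundary map ∂_1: C_1 → C_0 is given by ∂[p,q] = [q] − [p]. For instance
  ∂[v_0,v_4] = [v_4] − [v_0].
As a 5×10 matrix over Z this has rank 4, with invariant factors (1,1,1,1).

The boundary map ∂_2: C_2 → C_1 maps a triangle to the signed sum of its edges. For instance
  ∂[v_1,v_2,v_3] = [v_2,v_3] − [v_1,v_3] + [v_1,v_2],
  ∂[v_1,v_3,v_4] = [v_3,v_4] − [v_1,v_4] + [v_1,v_3].
The 10×10 boundary matrix has rank 6 and Smith normal form diag(1,1,1,1,1,1).

Boundary ∂_3: C_3 → C_2 sends each 3-simplex σ to the alternating sum Σ_i (−1)^i (σ with its i-th vertex removed). For instance
  ∂[v_0,v_1,v_3,v_4] = [v_1,v_3,v_4] − [v_0,v_3,v_4] + [v_0,v_1,v_4] − [v_0,v_1,v_3],
  ∂[v_1,v_2,v_3,v_4] = [v_2,v_3,v_4] − [v_1,v_3,v_4] + [v_1,v_2,v_4] − [v_1,v_2,v_3].
As a 10×5 matrix over Z this has rank 4, with invariant factors (1,1,1,1).

Reading off H_k = ker ∂_k / im ∂_{k+1}:

  H_0: rank C_0 − rank ∂_1 = 5 − 4 = 1, and the invariant factors of ∂_1 are all 1, so H_0 = Z.
  H_1: rank ker ∂_1 − rank ∂_2 = (10 − 4) − 6 = 0, and the invariant factors of ∂_2 are all 1, so H_1 = 0.
  H_2: rank ker ∂_2 − rank ∂_3 = (10 − 6) − 4 = 0, and the invariant factors of ∂_3 are all 1, so H_2 = 0.
  H_3: rank ker ∂_3 − rank ∂_4 = (5 − 4) − 0 = 1, and there is no ∂_4, so H_3 = Z.

As a check, the Euler characteristic is 5 − 10 + 10 − 5 = 0, which agrees with 1 − 0 + 0 − 1 = 0.

H_0 = Z,  H_1 = 0,  H_2 = 0,  H_3 = Z.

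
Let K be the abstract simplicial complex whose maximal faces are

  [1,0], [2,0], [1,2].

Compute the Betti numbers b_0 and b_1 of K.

Order the vertices as 0 < 1 < 2. Listing each simplex with vertices in this order, K has dimension 1 with simplices:

  0-simplices (3): [0], [1], [2]
  1-simplices (3): [0,1], [0,2], [1,2]

giving chain groups C_0 ≅ Z^3, C_1 ≅ Z^3.

Boundary ∂_1: C_1 → C_0 sends each edge [p,q] (with p < q) to q − p. For instance
  ∂[1,2] = [2] − [1].
As a 3×3 matrix over Z this has rank 2, with invariant factors (1,1).

Computing H_k = (kernel of ∂_k) / (image of ∂_{k+1}):

  H_0: rank C_0 − rank ∂_1 = 3 − 2 = 1, and the invariant factors of ∂_1 are all 1, so H_0 = Z.
  H_1: rank ker ∂_1 − rank ∂_2 = (3 − 2) − 0 = 1, and there is no ∂_2, so H_1 = Z.

Hence the Betti numbers are b_0 = 1, b_1 = 1.

b_0 = 1, b_1 = 1.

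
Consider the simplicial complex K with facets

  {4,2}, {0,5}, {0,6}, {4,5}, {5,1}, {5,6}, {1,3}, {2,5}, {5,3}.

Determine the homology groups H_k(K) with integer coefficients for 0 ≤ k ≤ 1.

H_0 ≅ Z,  H_1 ≅ Z^3.

Take the total order 0 < 1 < 2 < 3 < 4 < 5 < 6 on the vertex set. Then K (dimension 1) consists of the simplices:

  0-simplices (7): [0], [1], [2], [3], [4], [5], [6]
  1-simplices (9): [0,5], [0,6], [1,3], [1,5], [2,4], [2,5], [3,5], [4,5], [5,6]

giving chain groups C_0 ≅ Z^7, C_1 ≅ Z^9.

∂_1: C_1 → C_0 maps an edge to its endpoints' difference, ∂[p,q] = q − p. For instance
  ∂[5,6] = [6] − [5].
The resulting 7×9 matrix has rank 6, and its Smith normal form has invariant factors (1,1,1,1,1,1).

From H_k ≅ ker(∂_k) / im(∂_{k+1}) we obtain:

  H_0: rank C_0 − rank ∂_1 = 7 − 6 = 1, and the invariant factors of ∂_1 are all 1, so H_0 ≅ Z.
  H_1: rank ker ∂_1 − rank ∂_2 = (9 − 6) − 0 = 3, and there is no ∂_2, so H_1 ≅ Z^3.

As a check, the Euler characteristic is 7 − 9 = -2, which agrees with 1 − 3 = -2.
(K is a triangulation of a wedge of 3 circles.)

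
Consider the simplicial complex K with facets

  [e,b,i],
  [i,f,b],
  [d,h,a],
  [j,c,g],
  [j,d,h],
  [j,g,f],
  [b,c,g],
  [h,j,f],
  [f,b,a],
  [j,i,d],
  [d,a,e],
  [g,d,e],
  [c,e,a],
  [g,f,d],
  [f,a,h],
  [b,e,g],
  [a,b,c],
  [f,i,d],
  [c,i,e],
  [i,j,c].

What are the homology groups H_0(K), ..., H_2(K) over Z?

H_0 = Z,  H_1 = Z ⊕ Z/2Z,  H_2 = 0.

We work with the vertex ordering a < b < c < d < e < f < g < h < i < j. The simplices of K, each written with vertices in increasing order, are:

  0-simplices (10): a, b, c, d, e, f, g, h, i, j
  1-simplices (30): ab, ac, ad, ae, af, ah, bc, be, bf, bg, bi, ce, cg, ci, cj, de, df, dg, dh, di, dj, eg, ei, fg, fh, fi, fj, gj, hj, ij
  2-simplices (20): abc, abf, ace, ade, adh, afh, bcg, beg, bei, bfi, cei, cgj, cij, deg, dfg, dfi, dhj, dij, fgj, fhj

giving chain groups C_0 ≅ Z^10, C_1 ≅ Z^30, C_2 ≅ Z^20.

∂_1: C_1 → C_0 sends each edge [p,q] (with p < q) to q − p. For instance
  ∂de = e − d.
The 10×30 boundary matrix has rank 9 and Smith normal form diag(1,1,1,1,1,1,1,1,1).

The boundary map ∂_2: C_2 → C_1 acts by ∂[p,q,r] = [q,r] − [p,r] + [p,q]. For instance
  ∂ade = de − ae + ad,
  ∂dij = ij − dj + di.
This gives a 30×20 integer matrix of rank 20; reducing to Smith normal form yields diagonal entries (1,1,1,1,1,1,1,1,1,1,1,1,1,1,1,1,1,1,1,2).

Reading off H_k = ker ∂_k / im ∂_{k+1}:

  H_0: rank C_0 − rank ∂_1 = 10 − 9 = 1, and the invariant factors of ∂_1 are all 1, so H_0 ≅ Z.
  H_1: rank ker ∂_1 − rank ∂_2 = (30 − 9) − 20 = 1, and ∂_2 has invariant factor 2 > 1, so H_1 ≅ Z ⊕ Z/2Z.
  H_2: rank ker ∂_2 − rank ∂_3 = (20 − 20) − 0 = 0, and there is no ∂_3, so H_2 ≅ 0.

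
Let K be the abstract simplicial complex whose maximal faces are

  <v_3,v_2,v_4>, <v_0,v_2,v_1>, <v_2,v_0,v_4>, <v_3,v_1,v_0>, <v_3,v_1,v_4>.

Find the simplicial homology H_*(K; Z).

Take the total order v_0 < v_1 < v_2 < v_3 < v_4 on the vertex set. Then K (dimension 2) consists of the simplices:

  0-simplices (5): [v_0], [v_1], [v_2], [v_3], [v_4]
  1-simplices (10): [v_0,v_1], [v_0,v_2], [v_0,v_3], [v_0,v_4], [v_1,v_2], [v_1,v_3], [v_1,v_4], [v_2,v_3], [v_2,v_4], [v_3,v_4]
  2-simplices (5): [v_0,v_1,v_2], [v_0,v_1,v_3], [v_0,v_2,v_4], [v_1,v_3,v_4], [v_2,v_3,v_4]

giving chain groups C_0 ≅ Z^5, C_1 ≅ Z^10, C_2 ≅ Z^5.

Boundary ∂_1: C_1 → C_0 is given by ∂[p,q] = [q] − [p]. For instance
  ∂[v_1,v_2] = [v_2] − [v_1].
This gives a 5×10 integer matrix of rank 4; reducing to Smith normal form yields diagonal entries (1,1,1,1).

Boundary ∂_2: C_2 → C_1 sends each 2-simplex [p,q,r] to [q,r] − [p,r] + [p,q]. For instance
  ∂[v_0,v_2,v_4] = [v_2,v_4] − [v_0,v_4] + [v_0,v_2],
  ∂[v_2,v_3,v_4] = [v_3,v_4] − [v_2,v_4] + [v_2,v_3].
The 10×5 boundary matrix has rank 5 and Smith normal form diag(1,1,1,1,1).

Reading off H_k = ker ∂_k / im ∂_{k+1}:

  H_0: rank C_0 − rank ∂_1 = 5 − 4 = 1, and the invariant factors of ∂_1 are all 1, so H_0 = Z.
  H_1: rank ker ∂_1 − rank ∂_2 = (10 − 4) − 5 = 1, and the invariant factors of ∂_2 are all 1, so H_1 = Z.
  H_2: rank ker ∂_2 − rank ∂_3 = (5 − 5) − 0 = 0, and there is no ∂_3, so H_2 = 0.

As a check, the Euler characteristic is 5 − 10 + 5 = 0, which agrees with 1 − 1 + 0 = 0.

H_0 ≅ Z,  H_1 ≅ Z,  H_2 = 0.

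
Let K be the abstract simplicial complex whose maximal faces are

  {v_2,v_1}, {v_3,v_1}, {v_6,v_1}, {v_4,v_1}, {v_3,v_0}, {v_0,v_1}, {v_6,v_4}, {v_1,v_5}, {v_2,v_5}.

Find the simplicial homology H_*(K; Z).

K has 7 vertices, 9 edges.
rank ∂_0 = 0, rank ∂_1 = 6 ⇒ b_0 = 7 − 0 − 6 = 1; all invariant factors of ∂_1 are 1 so no torsion. So H_0 ≅ Z.
rank ∂_1 = 6, rank ∂_2 = 0 ⇒ b_1 = 9 − 6 − 0 = 3. So H_1 ≅ Z^3.

H_0 ≅ Z,  H_1 ≅ Z^3.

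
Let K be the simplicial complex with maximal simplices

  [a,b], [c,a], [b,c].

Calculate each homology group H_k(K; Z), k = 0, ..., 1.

H_0 = Z,  H_1 = Z.

Fix the vertex order a < b < c and write every simplex with vertices in increasing order. Then dim K = 1 and the simplices of K are:

  0-simplices (3): a, b, c
  1-simplices (3): ab, ac, bc

giving chain groups C_0 ≅ Z^3, C_1 ≅ Z^3.

Boundary ∂_1: C_1 → C_0 is given by ∂[p,q] = [q] − [p].
This gives a 3×3 integer matrix of rank 2; reducing to Smith normal form yields diagonal entries (1,1).

Now H_k = ker ∂_k / im ∂_{k+1}, so:

  H_0: rank C_0 − rank ∂_1 = 3 − 2 = 1, and the invariant factors of ∂_1 are all 1, so H_0 = Z.
  H_1: rank ker ∂_1 − rank ∂_2 = (3 − 2) − 0 = 1, and there is no ∂_2, so H_1 = Z.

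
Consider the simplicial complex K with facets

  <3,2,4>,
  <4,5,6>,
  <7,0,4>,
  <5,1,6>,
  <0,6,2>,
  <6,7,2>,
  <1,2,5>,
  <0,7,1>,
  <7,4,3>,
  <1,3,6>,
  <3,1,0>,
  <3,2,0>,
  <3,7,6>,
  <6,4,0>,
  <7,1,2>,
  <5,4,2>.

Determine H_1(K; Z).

Order the vertices as 0 < 1 < 2 < 3 < 4 < 5 < 6 < 7. Listing each simplex with vertices in this order, K has dimension 2 with simplices:

  0-simplices (8): [0], [1], [2], [3], [4], [5], [6], [7]
  1-simplices (24): (24 of them)
  2-simplices (16): [0,1,3], [0,1,7], [0,2,3], [0,2,6], [0,4,6], [0,4,7], [1,2,5], [1,2,7], [1,3,6], [1,5,6], [2,3,4], [2,4,5], [2,6,7], [3,4,7], [3,6,7], [4,5,6]

so the chain groups are C_0 ≅ Z^8, C_1 ≅ Z^24, C_2 ≅ Z^16.

Boundary ∂_1: C_1 → C_0 maps an edge to its endpoints' difference, ∂[p,q] = q − p. For instance
  ∂[3,6] = [6] − [3].
This gives a 8×24 integer matrix of rank 7; reducing to Smith normal form yields diagonal entries (1,1,1,1,1,1,1).

The boundary map ∂_2: C_2 → C_1 acts by ∂[p,q,r] = [q,r] − [p,r] + [p,q]. For instance
  ∂[0,4,7] = [4,7] − [0,7] + [0,4],
  ∂[1,2,5] = [2,5] − [1,5] + [1,2].
As a 24×16 matrix over Z this has rank 15, with invariant factors (1,1,1,1,1,1,1,1,1,1,1,1,1,1,1).

Computing H_k = (kernel of ∂_k) / (image of ∂_{k+1}):

  H_1: rank ker ∂_1 − rank ∂_2 = (24 − 7) − 15 = 2, and the invariant factors of ∂_2 are all 1, so H_1 ≅ Z^2.

(K is a triangulation of the torus T^2.)

H_1 = Z^2.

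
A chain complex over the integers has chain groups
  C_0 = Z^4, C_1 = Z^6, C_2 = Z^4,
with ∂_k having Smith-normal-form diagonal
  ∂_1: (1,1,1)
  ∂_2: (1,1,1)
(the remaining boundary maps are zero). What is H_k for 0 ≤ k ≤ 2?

H_0 ≅ Z,  H_1 = 0,  H_2 ≅ Z.

H_0: b_0 = 4 − 0 − 3 = 1; torsion from ∂_1 factors > 1: none. So H_0 ≅ Z.
H_1: b_1 = 6 − 3 − 3 = 0; torsion from ∂_2 factors > 1: none. So H_1 ≅ 0.
H_2: b_2 = 4 − 3 − 0 = 1; torsion from ∂_3 factors > 1: none. So H_2 ≅ Z.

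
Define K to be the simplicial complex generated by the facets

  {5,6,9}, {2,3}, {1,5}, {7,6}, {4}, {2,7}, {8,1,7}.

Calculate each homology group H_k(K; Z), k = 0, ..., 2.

K has 9 vertices, 10 edges, 2 triangles.
rank ∂_0 = 0, rank ∂_1 = 7 ⇒ b_0 = 9 − 0 − 7 = 2; all invariant factors of ∂_1 are 1 so no torsion. So H_0 = Z^2.
rank ∂_1 = 7, rank ∂_2 = 2 ⇒ b_1 = 10 − 7 − 2 = 1; all invariant factors of ∂_2 are 1 so no torsion. So H_1 = Z.
rank ∂_2 = 2, rank ∂_3 = 0 ⇒ b_2 = 2 − 2 − 0 = 0. So H_2 = 0.

H_0 = Z^2,  H_1 = Z,  H_2 = 0.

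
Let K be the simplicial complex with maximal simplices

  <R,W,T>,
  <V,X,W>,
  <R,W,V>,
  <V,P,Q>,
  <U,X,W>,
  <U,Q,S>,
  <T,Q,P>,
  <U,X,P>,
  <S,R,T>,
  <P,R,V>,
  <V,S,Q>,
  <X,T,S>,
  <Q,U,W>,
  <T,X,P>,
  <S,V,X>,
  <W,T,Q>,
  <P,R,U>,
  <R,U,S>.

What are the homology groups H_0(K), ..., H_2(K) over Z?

K has 9 vertices, 27 edges, 18 triangles.
rank ∂_0 = 0, rank ∂_1 = 8 ⇒ b_0 = 9 − 0 − 8 = 1; all invariant factors of ∂_1 are 1 so no torsion. So H_0 ≅ Z.
rank ∂_1 = 8, rank ∂_2 = 17 ⇒ b_1 = 27 − 8 − 17 = 2; all invariant factors of ∂_2 are 1 so no torsion. So H_1 ≅ Z^2.
rank ∂_2 = 17, rank ∂_3 = 0 ⇒ b_2 = 18 − 17 − 0 = 1. So H_2 ≅ Z.

H_0 = Z,  H_1 = Z^2,  H_2 = Z.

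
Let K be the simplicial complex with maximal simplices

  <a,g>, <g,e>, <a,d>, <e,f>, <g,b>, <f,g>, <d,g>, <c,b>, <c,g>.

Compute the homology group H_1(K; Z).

We work with the vertex ordering a < b < c < d < e < f < g. The simplices of K, each written with vertices in increasing order, are:

  0-simplices (7): a, b, c, d, e, f, g
  1-simplices (9): ad, ag, bc, bg, cg, dg, ef, eg, fg

Hence C_0 ≅ Z^7, C_1 ≅ Z^9.

∂_1: C_1 → C_0 sends each edge [p,q] (with p < q) to q − p.
As a 7×9 matrix over Z this has rank 6, with invariant factors (1,1,1,1,1,1).

Reading off H_k = ker ∂_k / im ∂_{k+1}:

  H_1: rank ker ∂_1 − rank ∂_2 = (9 − 6) − 0 = 3, and there is no ∂_2, so H_1 ≅ Z^3.

H_1 = Z^3.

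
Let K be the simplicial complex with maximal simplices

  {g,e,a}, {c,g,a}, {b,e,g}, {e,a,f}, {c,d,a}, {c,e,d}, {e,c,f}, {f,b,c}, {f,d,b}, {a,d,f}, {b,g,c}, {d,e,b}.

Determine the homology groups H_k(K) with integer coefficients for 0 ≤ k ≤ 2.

We work with the vertex ordering a < b < c < d < e < f < g. The simplices of K, each written with vertices in increasing order, are:

  0-simplices (7): a, b, c, d, e, f, g
  1-simplices (18): ac, ad, ae, af, ag, bc, bd, be, bf, bg, cd, ce, cf, cg, de, df, ef, eg
  2-simplices (12): acd, acg, adf, aef, aeg, bcf, bcg, bde, bdf, beg, cde, cef

Hence C_0 ≅ Z^7, C_1 ≅ Z^18, C_2 ≅ Z^12.

Boundary ∂_1: C_1 → C_0 sends each edge [p,q] (with p < q) to q − p. For instance
  ∂bd = d − b.
As a 7×18 matrix over Z this has rank 6, with invariant factors (1,1,1,1,1,1).

Boundary ∂_2: C_2 → C_1 sends each 2-simplex [p,q,r] to [q,r] − [p,r] + [p,q]. For instance
  ∂bdf = df − bf + bd,
  ∂bcf = cf − bf + bc.
The 18×12 boundary matrix has rank 12 and Smith normal form diag(1,1,1,1,1,1,1,1,1,1,1,2).

Now H_k = ker ∂_k / im ∂_{k+1}, so:

  H_0: rank C_0 − rank ∂_1 = 7 − 6 = 1, and the invariant factors of ∂_1 are all 1, so H_0 ≅ Z.
  H_1: rank ker ∂_1 − rank ∂_2 = (18 − 6) − 12 = 0, and ∂_2 has invariant factor 2 > 1, so H_1 ≅ Z/2.
  H_2: rank ker ∂_2 − rank ∂_3 = (12 − 12) − 0 = 0, and there is no ∂_3, so H_2 ≅ 0.

H_0 = Z,  H_1 = Z/2,  H_2 = 0.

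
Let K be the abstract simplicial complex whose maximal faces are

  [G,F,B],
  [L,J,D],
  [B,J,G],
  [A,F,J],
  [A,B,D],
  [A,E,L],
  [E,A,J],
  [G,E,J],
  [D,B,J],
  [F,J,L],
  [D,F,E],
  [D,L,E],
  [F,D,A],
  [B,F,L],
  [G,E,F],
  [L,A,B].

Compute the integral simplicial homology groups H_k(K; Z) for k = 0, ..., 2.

H_0 = Z,  H_1 = Z^2,  H_2 = Z.

Order the vertices as A < B < D < E < F < G < J < L. Listing each simplex with vertices in this order, K has dimension 2 with simplices:

  0-simplices (8): A, B, D, E, F, G, J, L
  1-simplices (24): AB, AD, AE, AF, AJ, AL, BD, BF, BG, BJ, BL, DE, DF, DJ, DL, EF, EG, EJ, EL, FG, FJ, FL, GJ, JL
  2-simplices (16): ABD, ABL, ADF, AEJ, AEL, AFJ, BDJ, BFG, BFL, BGJ, DEF, DEL, DJL, EFG, EGJ, FJL

Hence C_0 ≅ Z^8, C_1 ≅ Z^24, C_2 ≅ Z^16.

∂_1: C_1 → C_0 is given by ∂[p,q] = [q] − [p]. For instance
  ∂AF = F − A.
The 8×24 boundary matrix has rank 7 and Smith normal form diag(1,1,1,1,1,1,1).

The boundary map ∂_2: C_2 → C_1 maps a triangle to the signed sum of its edges. For instance
  ∂ADF = DF − AF + AD,
  ∂DJL = JL − DL + DJ.
The 24×16 boundary matrix has rank 15 and Smith normal form diag(1,1,1,1,1,1,1,1,1,1,1,1,1,1,1).

Computing H_k = (kernel of ∂_k) / (image of ∂_{k+1}):

  H_0: rank C_0 − rank ∂_1 = 8 − 7 = 1, and the invariant factors of ∂_1 are all 1, so H_0 ≅ Z.
  H_1: rank ker ∂_1 − rank ∂_2 = (24 − 7) − 15 = 2, and the invariant factors of ∂_2 are all 1, so H_1 ≅ Z^2.
  H_2: rank ker ∂_2 − rank ∂_3 = (16 − 15) − 0 = 1, and there is no ∂_3, so H_2 ≅ Z.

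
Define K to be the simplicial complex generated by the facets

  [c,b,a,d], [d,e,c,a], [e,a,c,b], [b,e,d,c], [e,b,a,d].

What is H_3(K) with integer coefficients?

Take the total order a < b < c < d < e on the vertex set. Then K (dimension 3) consists of the simplices:

  0-simplices (5): a, b, c, d, e
  1-simplices (10): ab, ac, ad, ae, bc, bd, be, cd, ce, de
  2-simplices (10): abc, abd, abe, acd, ace, ade, bcd, bce, bde, cde
  3-simplices (5): abcd, abce, abde, acde, bcde

giving chain groups C_0 ≅ Z^5, C_1 ≅ Z^10, C_2 ≅ Z^10, C_3 ≅ Z^5.

Boundary ∂_1: C_1 → C_0 maps an edge to its endpoints' difference, ∂[p,q] = q − p.
This gives a 5×10 integer matrix of rank 4; reducing to Smith normal form yields diagonal entries (1,1,1,1).

The boundary map ∂_2: C_2 → C_1 maps a triangle to the signed sum of its edges. For instance
  ∂abe = be − ae + ab,
  ∂bce = ce − be + bc.
This gives a 10×10 integer matrix of rank 6; reducing to Smith normal form yields diagonal entries (1,1,1,1,1,1).

The boundary map ∂_3: C_3 → C_2 sends each 3-simplex σ to the alternating sum Σ_i (−1)^i (σ with its i-th vertex removed). For instance
  ∂abde = bde − ade + abe − abd,
  ∂acde = cde − ade + ace − acd.
The 10×5 boundary matrix has rank 4 and Smith normal form diag(1,1,1,1).

Computing H_k = (kernel of ∂_k) / (image of ∂_{k+1}):

  H_3: rank ker ∂_3 − rank ∂_4 = (5 − 4) − 0 = 1, and there is no ∂_4, so H_3 = Z.

H_3 ≅ Z.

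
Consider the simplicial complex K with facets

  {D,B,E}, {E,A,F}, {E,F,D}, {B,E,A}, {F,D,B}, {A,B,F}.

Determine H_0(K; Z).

Take the total order A < B < D < E < F on the vertex set. Then K (dimension 2) consists of the simplices:

  0-simplices (5): A, B, D, E, F
  1-simplices (9): AB, AE, AF, BD, BE, BF, DE, DF, EF
  2-simplices (6): ABE, ABF, AEF, BDE, BDF, DEF

so the chain groups are C_0 ≅ Z^5, C_1 ≅ Z^9, C_2 ≅ Z^6.

Boundary ∂_1: C_1 → C_0 is given by ∂[p,q] = [q] − [p].
This gives a 5×9 integer matrix of rank 4; reducing to Smith normal form yields diagonal entries (1,1,1,1).

∂_2: C_2 → C_1 sends each 2-simplex [p,q,r] to [q,r] − [p,r] + [p,q]. For instance
  ∂ABF = BF − AF + AB,
  ∂ABE = BE − AE + AB.
The 9×6 boundary matrix has rank 5 and Smith normal form diag(1,1,1,1,1).

Now H_k = ker ∂_k / im ∂_{k+1}, so:

  H_0: rank C_0 − rank ∂_1 = 5 − 4 = 1, and the invariant factors of ∂_1 are all 1, so H_0 ≅ Z.

H_0 ≅ Z.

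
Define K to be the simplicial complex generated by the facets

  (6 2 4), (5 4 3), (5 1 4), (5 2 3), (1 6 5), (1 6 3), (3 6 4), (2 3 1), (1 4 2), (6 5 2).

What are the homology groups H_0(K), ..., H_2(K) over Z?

Fix the vertex order 1 < 2 < 3 < 4 < 5 < 6 and write every simplex with vertices in increasing order. Then dim K = 2 and the simplices of K are:

  0-simplices (6): [1], [2], [3], [4], [5], [6]
  1-simplices (15): [1,2], [1,3], [1,4], [1,5], [1,6], [2,3], [2,4], [2,5], [2,6], [3,4], [3,5], [3,6], [4,5], [4,6], [5,6]
  2-simplices (10): [1,2,3], [1,2,4], [1,3,6], [1,4,5], [1,5,6], [2,3,5], [2,4,6], [2,5,6], [3,4,5], [3,4,6]

Hence C_0 ≅ Z^6, C_1 ≅ Z^15, C_2 ≅ Z^10.

∂_1: C_1 → C_0 is given by ∂[p,q] = [q] − [p]. For instance
  ∂[2,5] = [5] − [2].
This gives a 6×15 integer matrix of rank 5; reducing to Smith normal form yields diagonal entries (1,1,1,1,1).

The boundary map ∂_2: C_2 → C_1 sends each 2-simplex [p,q,r] to [q,r] − [p,r] + [p,q]. For instance
  ∂[2,5,6] = [5,6] − [2,6] + [2,5],
  ∂[2,4,6] = [4,6] − [2,6] + [2,4].
The 15×10 boundary matrix has rank 10 and Smith normal form diag(1,1,1,1,1,1,1,1,1,2).

Reading off H_k = ker ∂_k / im ∂_{k+1}:

  H_0: rank C_0 − rank ∂_1 = 6 − 5 = 1, and the invariant factors of ∂_1 are all 1, so H_0 = Z.
  H_1: rank ker ∂_1 − rank ∂_2 = (15 − 5) − 10 = 0, and ∂_2 has invariant factor 2 > 1, so H_1 = Z/2Z.
  H_2: rank ker ∂_2 − rank ∂_3 = (10 − 10) − 0 = 0, and there is no ∂_3, so H_2 = 0.

H_0 ≅ Z,  H_1 ≅ Z/2Z,  H_2 = 0.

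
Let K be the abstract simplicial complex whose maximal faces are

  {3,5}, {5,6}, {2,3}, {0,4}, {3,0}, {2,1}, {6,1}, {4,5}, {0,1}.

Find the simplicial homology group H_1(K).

We work with the vertex ordering 0 < 1 < 2 < 3 < 4 < 5 < 6. The simplices of K, each written with vertices in increasing order, are:

  0-simplices (7): [0], [1], [2], [3], [4], [5], [6]
  1-simplices (9): [0,1], [0,3], [0,4], [1,2], [1,6], [2,3], [3,5], [4,5], [5,6]

so the chain groups are C_0 ≅ Z^7, C_1 ≅ Z^9.

∂_1: C_1 → C_0 is given by ∂[p,q] = [q] − [p].
The 7×9 boundary matrix has rank 6 and Smith normal form diag(1,1,1,1,1,1).

Reading off H_k = ker ∂_k / im ∂_{k+1}:

  H_1: rank ker ∂_1 − rank ∂_2 = (9 − 6) − 0 = 3, and there is no ∂_2, so H_1 = Z^3.

H_1 ≅ Z^3.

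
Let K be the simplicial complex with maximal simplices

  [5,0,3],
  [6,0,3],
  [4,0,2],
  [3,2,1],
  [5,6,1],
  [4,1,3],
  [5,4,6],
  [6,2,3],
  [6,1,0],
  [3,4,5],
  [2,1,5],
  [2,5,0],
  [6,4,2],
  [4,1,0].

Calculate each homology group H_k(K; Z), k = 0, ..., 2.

We work with the vertex ordering 0 < 1 < 2 < 3 < 4 < 5 < 6. The simplices of K, each written with vertices in increasing order, are:

  0-simplices (7): [0], [1], [2], [3], [4], [5], [6]
  1-simplices (21): [0,1], [0,2], [0,3], [0,4], [0,5], [0,6], [1,2], [1,3], [1,4], [1,5], [1,6], [2,3], [2,4], [2,5], [2,6], [3,4], [3,5], [3,6], [4,5], [4,6], [5,6]
  2-simplices (14): [0,1,4], [0,1,6], [0,2,4], [0,2,5], [0,3,5], [0,3,6], [1,2,3], [1,2,5], [1,3,4], [1,5,6], [2,3,6], [2,4,6], [3,4,5], [4,5,6]

giving chain groups C_0 ≅ Z^7, C_1 ≅ Z^21, C_2 ≅ Z^14.

The boundary map ∂_1: C_1 → C_0 is given by ∂[p,q] = [q] − [p]. For instance
  ∂[0,5] = [5] − [0].
The resulting 7×21 matrix has rank 6, and its Smith normal form has invariant factors (1,1,1,1,1,1).

∂_2: C_2 → C_1 sends each 2-simplex [p,q,r] to [q,r] − [p,r] + [p,q]. For instance
  ∂[0,2,5] = [2,5] − [0,5] + [0,2],
  ∂[0,2,4] = [2,4] − [0,4] + [0,2].
As a 21×14 matrix over Z this has rank 13, with invariant factors (1,1,1,1,1,1,1,1,1,1,1,1,1).

From H_k ≅ ker(∂_k) / im(∂_{k+1}) we obtain:

  H_0: rank C_0 − rank ∂_1 = 7 − 6 = 1, and the invariant factors of ∂_1 are all 1, so H_0 ≅ Z.
  H_1: rank ker ∂_1 − rank ∂_2 = (21 − 6) − 13 = 2, and the invariant factors of ∂_2 are all 1, so H_1 ≅ Z^2.
  H_2: rank ker ∂_2 − rank ∂_3 = (14 − 13) − 0 = 1, and there is no ∂_3, so H_2 ≅ Z.

H_0 = Z,  H_1 = Z^2,  H_2 = Z.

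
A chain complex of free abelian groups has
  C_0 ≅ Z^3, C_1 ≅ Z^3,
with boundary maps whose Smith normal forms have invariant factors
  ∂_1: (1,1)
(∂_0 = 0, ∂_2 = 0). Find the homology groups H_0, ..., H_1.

H_0 = Z,  H_1 = Z.

H_0: b_0 = 3 − 0 − 2 = 1; torsion from ∂_1 factors > 1: none. So H_0 = Z.
H_1: b_1 = 3 − 2 − 0 = 1; torsion from ∂_2 factors > 1: none. So H_1 = Z.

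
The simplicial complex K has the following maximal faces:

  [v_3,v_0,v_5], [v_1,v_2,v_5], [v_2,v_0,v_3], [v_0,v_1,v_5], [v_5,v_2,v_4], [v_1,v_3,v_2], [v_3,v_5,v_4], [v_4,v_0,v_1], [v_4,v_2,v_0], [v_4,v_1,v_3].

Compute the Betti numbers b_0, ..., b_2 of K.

Order the vertices as v_0 < v_1 < v_2 < v_3 < v_4 < v_5. Listing each simplex with vertices in this order, K has dimension 2 with simplices:

  0-simplices (6): [v_0], [v_1], [v_2], [v_3], [v_4], [v_5]
  1-simplices (15): (15 of them)
  2-simplices (10): [v_0,v_1,v_4], [v_0,v_1,v_5], [v_0,v_2,v_3], [v_0,v_2,v_4], [v_0,v_3,v_5], [v_1,v_2,v_3], [v_1,v_2,v_5], [v_1,v_3,v_4], [v_2,v_4,v_5], [v_3,v_4,v_5]

Hence C_0 ≅ Z^6, C_1 ≅ Z^15, C_2 ≅ Z^10.

Boundary ∂_1: C_1 → C_0 sends each edge [p,q] (with p < q) to q − p.
The resulting 6×15 matrix has rank 5, and its Smith normal form has invariant factors (1,1,1,1,1).

The boundary map ∂_2: C_2 → C_1 maps a triangle to the signed sum of its edges. For instance
  ∂[v_0,v_3,v_5] = [v_3,v_5] − [v_0,v_5] + [v_0,v_3],
  ∂[v_0,v_1,v_5] = [v_1,v_5] − [v_0,v_5] + [v_0,v_1].
As a 15×10 matrix over Z this has rank 10, with invariant factors (1,1,1,1,1,1,1,1,1,2).

Now H_k = ker ∂_k / im ∂_{k+1}, so:

  H_0: rank C_0 − rank ∂_1 = 6 − 5 = 1, and the invariant factors of ∂_1 are all 1, so H_0 = Z.
  H_1: rank ker ∂_1 − rank ∂_2 = (15 − 5) − 10 = 0, and ∂_2 has invariant factor 2 > 1, so H_1 = Z/2.
  H_2: rank ker ∂_2 − rank ∂_3 = (10 − 10) − 0 = 0, and there is no ∂_3, so H_2 = 0.

(K is a triangulation of the real projective plane RP^2.)

Hence the Betti numbers are b_0 = 1, b_1 = 0, b_2 = 0.

b_0 = 1, b_1 = 0, b_2 = 0.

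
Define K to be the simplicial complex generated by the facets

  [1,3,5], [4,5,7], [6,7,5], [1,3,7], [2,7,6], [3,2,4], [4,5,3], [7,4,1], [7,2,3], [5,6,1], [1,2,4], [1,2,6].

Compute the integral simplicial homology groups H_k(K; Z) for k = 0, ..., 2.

K has 7 vertices, 18 edges, 12 triangles.
rank ∂_0 = 0, rank ∂_1 = 6 ⇒ b_0 = 7 − 0 − 6 = 1; all invariant factors of ∂_1 are 1 so no torsion. So H_0 ≅ Z.
rank ∂_1 = 6, rank ∂_2 = 12 ⇒ b_1 = 18 − 6 − 12 = 0; ∂_2 has invariant factor(s) [2] giving torsion. So H_1 ≅ Z/2Z.
rank ∂_2 = 12, rank ∂_3 = 0 ⇒ b_2 = 12 − 12 − 0 = 0. So H_2 ≅ 0.

H_0 ≅ Z,  H_1 ≅ Z/2Z,  H_2 = 0.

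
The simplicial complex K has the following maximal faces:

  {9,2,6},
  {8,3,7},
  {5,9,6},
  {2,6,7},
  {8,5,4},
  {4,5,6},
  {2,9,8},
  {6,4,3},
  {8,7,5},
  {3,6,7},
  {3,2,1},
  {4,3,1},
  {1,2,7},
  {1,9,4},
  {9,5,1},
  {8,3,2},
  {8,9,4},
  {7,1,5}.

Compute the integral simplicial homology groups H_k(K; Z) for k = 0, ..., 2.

Take the total order 1 < 2 < 3 < 4 < 5 < 6 < 7 < 8 < 9 on the vertex set. Then K (dimension 2) consists of the simplices:

  0-simplices (9): [1], [2], [3], [4], [5], [6], [7], [8], [9]
  1-simplices (27): (27 of them)
  2-simplices (18): [1,2,3], [1,2,7], [1,3,4], [1,4,9], [1,5,7], [1,5,9], [2,3,8], [2,6,7], [2,6,9], [2,8,9], [3,4,6], [3,6,7], [3,7,8], [4,5,6], [4,5,8], [4,8,9], [5,6,9], [5,7,8]

Hence C_0 ≅ Z^9, C_1 ≅ Z^27, C_2 ≅ Z^18.

Boundary ∂_1: C_1 → C_0 maps an edge to its endpoints' difference, ∂[p,q] = q − p.
As a 9×27 matrix over Z this has rank 8, with invariant factors (1,1,1,1,1,1,1,1).

The boundary map ∂_2: C_2 → C_1 sends each 2-simplex [p,q,r] to [q,r] − [p,r] + [p,q]. For instance
  ∂[3,4,6] = [4,6] − [3,6] + [3,4],
  ∂[2,6,7] = [6,7] − [2,7] + [2,6].
As a 27×18 matrix over Z this has rank 18, with invariant factors (1,1,1,1,1,1,1,1,1,1,1,1,1,1,1,1,1,2).

Reading off H_k = ker ∂_k / im ∂_{k+1}:

  H_0: rank C_0 − rank ∂_1 = 9 − 8 = 1, and the invariant factors of ∂_1 are all 1, so H_0 ≅ Z.
  H_1: rank ker ∂_1 − rank ∂_2 = (27 − 8) − 18 = 1, and ∂_2 has invariant factor 2 > 1, so H_1 ≅ Z ⊕ Z/2.
  H_2: rank ker ∂_2 − rank ∂_3 = (18 − 18) − 0 = 0, and there is no ∂_3, so H_2 ≅ 0.

(K is a triangulation of the Klein bottle.)

H_0 = Z,  H_1 = Z ⊕ Z/2,  H_2 = 0.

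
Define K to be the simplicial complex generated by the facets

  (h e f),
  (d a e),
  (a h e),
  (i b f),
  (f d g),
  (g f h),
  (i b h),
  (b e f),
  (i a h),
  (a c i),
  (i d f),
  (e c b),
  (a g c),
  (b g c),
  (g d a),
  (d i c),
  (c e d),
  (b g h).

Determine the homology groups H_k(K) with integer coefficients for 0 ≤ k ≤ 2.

H_0 ≅ Z,  H_1 ≅ Z ⊕ Z/2,  H_2 = 0.

Order the vertices as a < b < c < d < e < f < g < h < i. Listing each simplex with vertices in this order, K has dimension 2 with simplices:

  0-simplices (9): a, b, c, d, e, f, g, h, i
  1-simplices (27): ac, ad, ae, ag, ah, ai, bc, be, bf, bg, bh, bi, cd, ce, cg, ci, de, df, dg, di, ef, eh, fg, fh, fi, gh, hi
  2-simplices (18): acg, aci, ade, adg, aeh, ahi, bce, bcg, bef, bfi, bgh, bhi, cde, cdi, dfg, dfi, efh, fgh

Hence C_0 ≅ Z^9, C_1 ≅ Z^27, C_2 ≅ Z^18.

The boundary map ∂_1: C_1 → C_0 is given by ∂[p,q] = [q] − [p]. For instance
  ∂ad = d − a.
This gives a 9×27 integer matrix of rank 8; reducing to Smith normal form yields diagonal entries (1,1,1,1,1,1,1,1).

∂_2: C_2 → C_1 maps a triangle to the signed sum of its edges. For instance
  ∂efh = fh − eh + ef,
  ∂ade = de − ae + ad.
The 27×18 boundary matrix has rank 18 and Smith normal form diag(1,1,1,1,1,1,1,1,1,1,1,1,1,1,1,1,1,2).

Now H_k = ker ∂_k / im ∂_{k+1}, so:

  H_0: rank C_0 − rank ∂_1 = 9 − 8 = 1, and the invariant factors of ∂_1 are all 1, so H_0 ≅ Z.
  H_1: rank ker ∂_1 − rank ∂_2 = (27 − 8) − 18 = 1, and ∂_2 has invariant factor 2 > 1, so H_1 ≅ Z ⊕ Z/2.
  H_2: rank ker ∂_2 − rank ∂_3 = (18 − 18) − 0 = 0, and there is no ∂_3, so H_2 ≅ 0.

As a check, the Euler characteristic is 9 − 27 + 18 = 0, which agrees with 1 − 1 + 0 = 0.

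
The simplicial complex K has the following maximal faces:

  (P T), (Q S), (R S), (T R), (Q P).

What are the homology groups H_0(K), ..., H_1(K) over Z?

H_0 = Z,  H_1 = Z.

Fix the vertex order P < Q < R < S < T and write every simplex with vertices in increasing order. Then dim K = 1 and the simplices of K are:

  0-simplices (5): P, Q, R, S, T
  1-simplices (5): PQ, PT, QS, RS, RT

so the chain groups are C_0 ≅ Z^5, C_1 ≅ Z^5.

Boundary ∂_1: C_1 → C_0 is given by ∂[p,q] = [q] − [p].
As a 5×5 matrix over Z this has rank 4, with invariant factors (1,1,1,1).

Reading off H_k = ker ∂_k / im ∂_{k+1}:

  H_0: rank C_0 − rank ∂_1 = 5 − 4 = 1, and the invariant factors of ∂_1 are all 1, so H_0 ≅ Z.
  H_1: rank ker ∂_1 − rank ∂_2 = (5 − 4) − 0 = 1, and there is no ∂_2, so H_1 ≅ Z.

As a check, the Euler characteristic is 5 − 5 = 0, which agrees with 1 − 1 = 0.
(K is a triangulation of the circle S^1.)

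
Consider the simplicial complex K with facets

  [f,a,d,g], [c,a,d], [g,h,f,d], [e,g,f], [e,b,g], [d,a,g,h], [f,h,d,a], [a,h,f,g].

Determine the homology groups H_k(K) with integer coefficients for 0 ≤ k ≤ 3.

H_0 = Z,  H_1 = 0,  H_2 = 0,  H_3 = Z.

Order the vertices as a < b < c < d < e < f < g < h. Listing each simplex with vertices in this order, K has dimension 3 with simplices:

  0-simplices (8): a, b, c, d, e, f, g, h
  1-simplices (16): ac, ad, af, ag, ah, be, bg, cd, df, dg, dh, ef, eg, fg, fh, gh
  2-simplices (13): acd, adf, adg, adh, afg, afh, agh, beg, dfg, dfh, dgh, efg, fgh
  3-simplices (5): adfg, adfh, adgh, afgh, dfgh

Hence C_0 ≅ Z^8, C_1 ≅ Z^16, C_2 ≅ Z^13, C_3 ≅ Z^5.

The boundary map ∂_1: C_1 → C_0 maps an edge to its endpoints' difference, ∂[p,q] = q − p. For instance
  ∂bg = g − b.
The 8×16 boundary matrix has rank 7 and Smith normal form diag(1,1,1,1,1,1,1).

Boundary ∂_2: C_2 → C_1 acts by ∂[p,q,r] = [q,r] − [p,r] + [p,q]. For instance
  ∂dfh = fh − dh + df,
  ∂adg = dg − ag + ad.
As a 16×13 matrix over Z this has rank 9, with invariant factors (1,1,1,1,1,1,1,1,1).

∂_3: C_3 → C_2 sends each 3-simplex σ to the alternating sum Σ_i (−1)^i (σ with its i-th vertex removed). For instance
  ∂dfgh = fgh − dgh + dfh − dfg,
  ∂adfg = dfg − afg + adg − adf.
The 13×5 boundary matrix has rank 4 and Smith normal form diag(1,1,1,1).

Now H_k = ker ∂_k / im ∂_{k+1}, so:

  H_0: rank C_0 − rank ∂_1 = 8 − 7 = 1, and the invariant factors of ∂_1 are all 1, so H_0 ≅ Z.
  H_1: rank ker ∂_1 − rank ∂_2 = (16 − 7) − 9 = 0, and the invariant factors of ∂_2 are all 1, so H_1 ≅ 0.
  H_2: rank ker ∂_2 − rank ∂_3 = (13 − 9) − 4 = 0, and the invariant factors of ∂_3 are all 1, so H_2 ≅ 0.
  H_3: rank ker ∂_3 − rank ∂_4 = (5 − 4) − 0 = 1, and there is no ∂_4, so H_3 ≅ Z.

As a check, the Euler characteristic is 8 − 16 + 13 − 5 = 0, which agrees with 1 − 0 + 0 − 1 = 0.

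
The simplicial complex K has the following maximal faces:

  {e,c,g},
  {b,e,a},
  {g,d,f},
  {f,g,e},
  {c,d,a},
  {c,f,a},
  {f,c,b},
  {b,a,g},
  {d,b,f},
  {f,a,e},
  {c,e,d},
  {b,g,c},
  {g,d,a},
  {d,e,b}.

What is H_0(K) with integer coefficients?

H_0 ≅ Z.

Order the vertices as a < b < c < d < e < f < g. Listing each simplex with vertices in this order, K has dimension 2 with simplices:

  0-simplices (7): a, b, c, d, e, f, g
  1-simplices (21): ab, ac, ad, ae, af, ag, bc, bd, be, bf, bg, cd, ce, cf, cg, de, df, dg, ef, eg, fg
  2-simplices (14): abe, abg, acd, acf, adg, aef, bcf, bcg, bde, bdf, cde, ceg, dfg, efg

Hence C_0 ≅ Z^7, C_1 ≅ Z^21, C_2 ≅ Z^14.

Boundary ∂_1: C_1 → C_0 sends each edge [p,q] (with p < q) to q − p.
As a 7×21 matrix over Z this has rank 6, with invariant factors (1,1,1,1,1,1).

∂_2: C_2 → C_1 maps a triangle to the signed sum of its edges. For instance
  ∂ceg = eg − cg + ce,
  ∂abe = be − ae + ab.
The 21×14 boundary matrix has rank 13 and Smith normal form diag(1,1,1,1,1,1,1,1,1,1,1,1,1).

Reading off H_k = ker ∂_k / im ∂_{k+1}:

  H_0: rank C_0 − rank ∂_1 = 7 − 6 = 1, and the invariant factors of ∂_1 are all 1, so H_0 = Z.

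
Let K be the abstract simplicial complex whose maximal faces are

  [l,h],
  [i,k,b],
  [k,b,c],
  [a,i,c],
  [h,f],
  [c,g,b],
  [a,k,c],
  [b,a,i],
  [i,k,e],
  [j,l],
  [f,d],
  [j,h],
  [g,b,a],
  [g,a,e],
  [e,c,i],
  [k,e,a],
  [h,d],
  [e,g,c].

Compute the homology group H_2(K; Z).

H_2 = 0.

Take the total order a < b < c < d < e < f < g < h < i < j < k < l on the vertex set. Then K (dimension 2) consists of the simplices:

  0-simplices (12): a, b, c, d, e, f, g, h, i, j, k, l
  1-simplices (24): ab, ac, ae, ag, ai, ak, bc, bg, bi, bk, ce, cg, ci, ck, df, dh, eg, ei, ek, fh, hj, hl, ik, jl
  2-simplices (12): abg, abi, aci, ack, aeg, aek, bcg, bck, bik, ceg, cei, eik

so the chain groups are C_0 ≅ Z^12, C_1 ≅ Z^24, C_2 ≅ Z^12.

Boundary ∂_1: C_1 → C_0 maps an edge to its endpoints' difference, ∂[p,q] = q − p. For instance
  ∂ck = k − c.
As a 12×24 matrix over Z this has rank 10, with invariant factors (1,1,1,1,1,1,1,1,1,1).

∂_2: C_2 → C_1 sends each 2-simplex [p,q,r] to [q,r] − [p,r] + [p,q]. For instance
  ∂aeg = eg − ag + ae,
  ∂bcg = cg − bg + bc.
As a 24×12 matrix over Z this has rank 12, with invariant factors (1,1,1,1,1,1,1,1,1,1,1,2).

Now H_k = ker ∂_k / im ∂_{k+1}, so:

  H_2: rank ker ∂_2 − rank ∂_3 = (12 − 12) − 0 = 0, and there is no ∂_3, so H_2 ≅ 0.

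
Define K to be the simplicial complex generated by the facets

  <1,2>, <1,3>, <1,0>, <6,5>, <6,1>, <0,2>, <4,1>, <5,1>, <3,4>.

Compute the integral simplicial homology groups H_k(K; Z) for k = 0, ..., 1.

H_0 = Z,  H_1 = Z^3.

K has 7 vertices, 9 edges.
rank ∂_0 = 0, rank ∂_1 = 6 ⇒ b_0 = 7 − 0 − 6 = 1; all invariant factors of ∂_1 are 1 so no torsion. So H_0 ≅ Z.
rank ∂_1 = 6, rank ∂_2 = 0 ⇒ b_1 = 9 − 6 − 0 = 3. So H_1 ≅ Z^3.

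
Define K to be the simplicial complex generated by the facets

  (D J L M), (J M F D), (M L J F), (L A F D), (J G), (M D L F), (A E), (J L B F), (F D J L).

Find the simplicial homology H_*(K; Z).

H_0 = Z,  H_1 = 0,  H_2 = 0,  H_3 = Z.

Take the total order A < B < D < E < F < G < J < L < M on the vertex set. Then K (dimension 3) consists of the simplices:

  0-simplices (9): A, B, D, E, F, G, J, L, M
  1-simplices (18): AD, AE, AF, AL, BF, BJ, BL, DF, DJ, DL, DM, FJ, FL, FM, GJ, JL, JM, LM
  2-simplices (16): ADF, ADL, AFL, BFJ, BFL, BJL, DFJ, DFL, DFM, DJL, DJM, DLM, FJL, FJM, FLM, JLM
  3-simplices (7): ADFL, BFJL, DFJL, DFJM, DFLM, DJLM, FJLM

Hence C_0 ≅ Z^9, C_1 ≅ Z^18, C_2 ≅ Z^16, C_3 ≅ Z^7.

The boundary map ∂_1: C_1 → C_0 maps an edge to its endpoints' difference, ∂[p,q] = q − p. For instance
  ∂AE = E − A.
The 9×18 boundary matrix has rank 8 and Smith normal form diag(1,1,1,1,1,1,1,1).

The boundary map ∂_2: C_2 → C_1 acts by ∂[p,q,r] = [q,r] − [p,r] + [p,q]. For instance
  ∂DJM = JM − DM + DJ,
  ∂DJL = JL − DL + DJ.
The 18×16 boundary matrix has rank 10 and Smith normal form diag(1,1,1,1,1,1,1,1,1,1).

∂_3: C_3 → C_2 sends each 3-simplex σ to the alternating sum Σ_i (−1)^i (σ with its i-th vertex removed). For instance
  ∂DFJL = FJL − DJL + DFL − DFJ,
  ∂BFJL = FJL − BJL + BFL − BFJ.
As a 16×7 matrix over Z this has rank 6, with invariant factors (1,1,1,1,1,1).

Now H_k = ker ∂_k / im ∂_{k+1}, so:

  H_0: rank C_0 − rank ∂_1 = 9 − 8 = 1, and the invariant factors of ∂_1 are all 1, so H_0 = Z.
  H_1: rank ker ∂_1 − rank ∂_2 = (18 − 8) − 10 = 0, and the invariant factors of ∂_2 are all 1, so H_1 = 0.
  H_2: rank ker ∂_2 − rank ∂_3 = (16 − 10) − 6 = 0, and the invariant factors of ∂_3 are all 1, so H_2 = 0.
  H_3: rank ker ∂_3 − rank ∂_4 = (7 − 6) − 0 = 1, and there is no ∂_4, so H_3 = Z.

As a check, the Euler characteristic is 9 − 18 + 16 − 7 = 0, which agrees with 1 − 0 + 0 − 1 = 0.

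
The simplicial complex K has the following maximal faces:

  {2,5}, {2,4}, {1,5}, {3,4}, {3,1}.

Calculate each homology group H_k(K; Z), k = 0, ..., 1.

Take the total order 1 < 2 < 3 < 4 < 5 on the vertex set. Then K (dimension 1) consists of the simplices:

  0-simplices (5): [1], [2], [3], [4], [5]
  1-simplices (5): [1,3], [1,5], [2,4], [2,5], [3,4]

Hence C_0 ≅ Z^5, C_1 ≅ Z^5.

The boundary map ∂_1: C_1 → C_0 maps an edge to its endpoints' difference, ∂[p,q] = q − p. For instance
  ∂[1,5] = [5] − [1].
The 5×5 boundary matrix has rank 4 and Smith normal form diag(1,1,1,1).

Now H_k = ker ∂_k / im ∂_{k+1}, so:

  H_0: rank C_0 − rank ∂_1 = 5 − 4 = 1, and the invariant factors of ∂_1 are all 1, so H_0 ≅ Z.
  H_1: rank ker ∂_1 − rank ∂_2 = (5 − 4) − 0 = 1, and there is no ∂_2, so H_1 ≅ Z.

H_0 ≅ Z,  H_1 ≅ Z.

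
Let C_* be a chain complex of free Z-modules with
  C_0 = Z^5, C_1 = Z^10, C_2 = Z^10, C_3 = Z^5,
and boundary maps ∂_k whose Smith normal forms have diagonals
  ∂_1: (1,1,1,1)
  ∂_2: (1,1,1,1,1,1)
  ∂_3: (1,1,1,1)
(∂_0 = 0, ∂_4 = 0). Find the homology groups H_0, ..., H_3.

H_0 = Z,  H_1 = 0,  H_2 = 0,  H_3 = Z.

H_0: b_0 = 5 − 0 − 4 = 1; torsion from ∂_1 factors > 1: none. So H_0 = Z.
H_1: b_1 = 10 − 4 − 6 = 0; torsion from ∂_2 factors > 1: none. So H_1 = 0.
H_2: b_2 = 10 − 6 − 4 = 0; torsion from ∂_3 factors > 1: none. So H_2 = 0.
H_3: b_3 = 5 − 4 − 0 = 1; torsion from ∂_4 factors > 1: none. So H_3 = Z.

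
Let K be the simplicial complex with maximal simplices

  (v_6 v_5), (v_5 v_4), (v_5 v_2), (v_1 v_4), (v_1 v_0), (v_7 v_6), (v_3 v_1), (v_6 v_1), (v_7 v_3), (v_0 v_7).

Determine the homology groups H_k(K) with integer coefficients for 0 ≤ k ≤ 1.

H_0 ≅ Z,  H_1 ≅ Z^3.

Fix the vertex order v_0 < v_1 < v_2 < v_3 < v_4 < v_5 < v_6 < v_7 and write every simplex with vertices in increasing order. Then dim K = 1 and the simplices of K are:

  0-simplices (8): [v_0], [v_1], [v_2], [v_3], [v_4], [v_5], [v_6], [v_7]
  1-simplices (10): [v_0,v_1], [v_0,v_7], [v_1,v_3], [v_1,v_4], [v_1,v_6], [v_2,v_5], [v_3,v_7], [v_4,v_5], [v_5,v_6], [v_6,v_7]

so the chain groups are C_0 ≅ Z^8, C_1 ≅ Z^10.

Boundary ∂_1: C_1 → C_0 is given by ∂[p,q] = [q] − [p]. For instance
  ∂[v_4,v_5] = [v_5] − [v_4].
This gives a 8×10 integer matrix of rank 7; reducing to Smith normal form yields diagonal entries (1,1,1,1,1,1,1).

Reading off H_k = ker ∂_k / im ∂_{k+1}:

  H_0: rank C_0 − rank ∂_1 = 8 − 7 = 1, and the invariant factors of ∂_1 are all 1, so H_0 = Z.
  H_1: rank ker ∂_1 − rank ∂_2 = (10 − 7) − 0 = 3, and there is no ∂_2, so H_1 = Z^3.

As a check, the Euler characteristic is 8 − 10 = -2, which agrees with 1 − 3 = -2.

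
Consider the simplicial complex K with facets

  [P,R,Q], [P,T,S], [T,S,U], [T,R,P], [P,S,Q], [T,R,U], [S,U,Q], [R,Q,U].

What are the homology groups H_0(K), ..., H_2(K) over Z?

H_0 ≅ Z,  H_1 = 0,  H_2 ≅ Z.

Take the total order P < Q < R < S < T < U on the vertex set. Then K (dimension 2) consists of the simplices:

  0-simplices (6): P, Q, R, S, T, U
  1-simplices (12): PQ, PR, PS, PT, QR, QS, QU, RT, RU, ST, SU, TU
  2-simplices (8): PQR, PQS, PRT, PST, QRU, QSU, RTU, STU

giving chain groups C_0 ≅ Z^6, C_1 ≅ Z^12, C_2 ≅ Z^8.

∂_1: C_1 → C_0 is given by ∂[p,q] = [q] − [p].
The resulting 6×12 matrix has rank 5, and its Smith normal form has invariant factors (1,1,1,1,1).

The boundary map ∂_2: C_2 → C_1 acts by ∂[p,q,r] = [q,r] − [p,r] + [p,q]. For instance
  ∂RTU = TU − RU + RT,
  ∂PQS = QS − PS + PQ.
The 12×8 boundary matrix has rank 7 and Smith normal form diag(1,1,1,1,1,1,1).

Now H_k = ker ∂_k / im ∂_{k+1}, so:

  H_0: rank C_0 − rank ∂_1 = 6 − 5 = 1, and the invariant factors of ∂_1 are all 1, so H_0 ≅ Z.
  H_1: rank ker ∂_1 − rank ∂_2 = (12 − 5) − 7 = 0, and the invariant factors of ∂_2 are all 1, so H_1 ≅ 0.
  H_2: rank ker ∂_2 − rank ∂_3 = (8 − 7) − 0 = 1, and there is no ∂_3, so H_2 ≅ Z.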